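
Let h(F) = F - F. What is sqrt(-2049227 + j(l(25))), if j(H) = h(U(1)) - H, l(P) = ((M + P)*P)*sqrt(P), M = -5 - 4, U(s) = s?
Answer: I*sqrt(2051227) ≈ 1432.2*I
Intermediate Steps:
M = -9
h(F) = 0
l(P) = P**(3/2)*(-9 + P) (l(P) = ((-9 + P)*P)*sqrt(P) = (P*(-9 + P))*sqrt(P) = P**(3/2)*(-9 + P))
j(H) = -H (j(H) = 0 - H = -H)
sqrt(-2049227 + j(l(25))) = sqrt(-2049227 - 25**(3/2)*(-9 + 25)) = sqrt(-2049227 - 125*16) = sqrt(-2049227 - 1*2000) = sqrt(-2049227 - 2000) = sqrt(-2051227) = I*sqrt(2051227)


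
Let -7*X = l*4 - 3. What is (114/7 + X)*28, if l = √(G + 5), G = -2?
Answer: 468 - 16*√3 ≈ 440.29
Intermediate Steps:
l = √3 (l = √(-2 + 5) = √3 ≈ 1.7320)
X = 3/7 - 4*√3/7 (X = -(√3*4 - 3)/7 = -(4*√3 - 3)/7 = -(-3 + 4*√3)/7 = 3/7 - 4*√3/7 ≈ -0.56117)
(114/7 + X)*28 = (114/7 + (3/7 - 4*√3/7))*28 = (117/7 - 4*√3/7)*28 = 468 - 16*√3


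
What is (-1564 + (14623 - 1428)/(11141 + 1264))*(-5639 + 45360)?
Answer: -154023937045/2481 ≈ -6.2081e+7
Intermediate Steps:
(-1564 + (14623 - 1428)/(11141 + 1264))*(-5639 + 45360) = (-1564 + 13195/12405)*39721 = (-1564 + 13195*(1/12405))*39721 = (-1564 + 2639/2481)*39721 = -3877645/2481*39721 = -154023937045/2481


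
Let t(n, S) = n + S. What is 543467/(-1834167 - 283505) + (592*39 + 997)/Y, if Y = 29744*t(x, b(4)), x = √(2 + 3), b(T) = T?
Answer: 1637675847/43304274728 - 24085*√5/327184 ≈ -0.12679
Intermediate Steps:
x = √5 ≈ 2.2361
t(n, S) = S + n
Y = 118976 + 29744*√5 (Y = 29744*(4 + √5) = 118976 + 29744*√5 ≈ 1.8549e+5)
543467/(-1834167 - 283505) + (592*39 + 997)/Y = 543467/(-1834167 - 283505) + (592*39 + 997)/(118976 + 29744*√5) = 543467/(-2117672) + (23088 + 997)/(118976 + 29744*√5) = 543467*(-1/2117672) + 24085/(118976 + 29744*√5) = -543467/2117672 + 24085/(118976 + 29744*√5)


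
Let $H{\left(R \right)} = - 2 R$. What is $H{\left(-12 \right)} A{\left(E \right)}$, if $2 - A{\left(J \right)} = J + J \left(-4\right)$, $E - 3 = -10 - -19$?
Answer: $912$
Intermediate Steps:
$E = 12$ ($E = 3 - -9 = 3 + \left(-10 + 19\right) = 3 + 9 = 12$)
$A{\left(J \right)} = 2 + 3 J$ ($A{\left(J \right)} = 2 - \left(J + J \left(-4\right)\right) = 2 - \left(J - 4 J\right) = 2 - - 3 J = 2 + 3 J$)
$H{\left(-12 \right)} A{\left(E \right)} = \left(-2\right) \left(-12\right) \left(2 + 3 \cdot 12\right) = 24 \left(2 + 36\right) = 24 \cdot 38 = 912$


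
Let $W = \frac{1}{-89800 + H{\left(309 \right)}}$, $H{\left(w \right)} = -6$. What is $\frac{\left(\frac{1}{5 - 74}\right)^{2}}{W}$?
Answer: $- \frac{89806}{4761} \approx -18.863$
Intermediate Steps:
$W = - \frac{1}{89806}$ ($W = \frac{1}{-89800 - 6} = \frac{1}{-89806} = - \frac{1}{89806} \approx -1.1135 \cdot 10^{-5}$)
$\frac{\left(\frac{1}{5 - 74}\right)^{2}}{W} = \frac{\left(\frac{1}{5 - 74}\right)^{2}}{- \frac{1}{89806}} = \left(\frac{1}{-69}\right)^{2} \left(-89806\right) = \left(- \frac{1}{69}\right)^{2} \left(-89806\right) = \frac{1}{4761} \left(-89806\right) = - \frac{89806}{4761}$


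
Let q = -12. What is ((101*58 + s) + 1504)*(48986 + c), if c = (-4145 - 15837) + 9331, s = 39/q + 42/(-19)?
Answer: 21432983495/76 ≈ 2.8201e+8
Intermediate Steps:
s = -415/76 (s = 39/(-12) + 42/(-19) = 39*(-1/12) + 42*(-1/19) = -13/4 - 42/19 = -415/76 ≈ -5.4605)
c = -10651 (c = -19982 + 9331 = -10651)
((101*58 + s) + 1504)*(48986 + c) = ((101*58 - 415/76) + 1504)*(48986 - 10651) = ((5858 - 415/76) + 1504)*38335 = (444793/76 + 1504)*38335 = (559097/76)*38335 = 21432983495/76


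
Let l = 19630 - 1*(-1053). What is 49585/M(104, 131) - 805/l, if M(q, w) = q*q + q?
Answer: 15642707/3474744 ≈ 4.5018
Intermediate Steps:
M(q, w) = q + q² (M(q, w) = q² + q = q + q²)
l = 20683 (l = 19630 + 1053 = 20683)
49585/M(104, 131) - 805/l = 49585/((104*(1 + 104))) - 805/20683 = 49585/((104*105)) - 805*1/20683 = 49585/10920 - 805/20683 = 49585*(1/10920) - 805/20683 = 9917/2184 - 805/20683 = 15642707/3474744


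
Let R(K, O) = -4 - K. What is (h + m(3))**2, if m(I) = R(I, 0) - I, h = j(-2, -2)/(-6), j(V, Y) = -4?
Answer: 784/9 ≈ 87.111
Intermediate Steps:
h = 2/3 (h = -4/(-6) = -4*(-1/6) = 2/3 ≈ 0.66667)
m(I) = -4 - 2*I (m(I) = (-4 - I) - I = -4 - 2*I)
(h + m(3))**2 = (2/3 + (-4 - 2*3))**2 = (2/3 + (-4 - 6))**2 = (2/3 - 10)**2 = (-28/3)**2 = 784/9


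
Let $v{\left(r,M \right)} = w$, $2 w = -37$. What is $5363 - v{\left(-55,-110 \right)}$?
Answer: $\frac{10763}{2} \approx 5381.5$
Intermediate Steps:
$w = - \frac{37}{2}$ ($w = \frac{1}{2} \left(-37\right) = - \frac{37}{2} \approx -18.5$)
$v{\left(r,M \right)} = - \frac{37}{2}$
$5363 - v{\left(-55,-110 \right)} = 5363 - - \frac{37}{2} = 5363 + \frac{37}{2} = \frac{10763}{2}$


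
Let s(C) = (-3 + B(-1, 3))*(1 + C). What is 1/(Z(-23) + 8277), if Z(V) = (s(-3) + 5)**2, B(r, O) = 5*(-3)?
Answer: 1/9958 ≈ 0.00010042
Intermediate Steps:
B(r, O) = -15
s(C) = -18 - 18*C (s(C) = (-3 - 15)*(1 + C) = -18*(1 + C) = -18 - 18*C)
Z(V) = 1681 (Z(V) = ((-18 - 18*(-3)) + 5)**2 = ((-18 + 54) + 5)**2 = (36 + 5)**2 = 41**2 = 1681)
1/(Z(-23) + 8277) = 1/(1681 + 8277) = 1/9958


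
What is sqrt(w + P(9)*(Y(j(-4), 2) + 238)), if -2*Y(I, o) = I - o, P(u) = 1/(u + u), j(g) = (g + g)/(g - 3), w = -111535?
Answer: I*sqrt(196724374)/42 ≈ 333.95*I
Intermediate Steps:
j(g) = 2*g/(-3 + g) (j(g) = (2*g)/(-3 + g) = 2*g/(-3 + g))
P(u) = 1/(2*u)
Y(I, o) = o/2 - I/2 (Y(I, o) = -(I - o)/2 = o/2 - I/2)
sqrt(w + P(9)*(Y(j(-4), 2) + 238)) = sqrt(-111535 + ((1/2)/9)*(((1/2)*2 - (-4)/(-3 - 4)) + 238)) = sqrt(-111535 + ((1/2)*(1/9))*((1 - (-4)/(-7)) + 238)) = sqrt(-111535 + ((1 - (-4)*(-1)/7) + 238)/18) = sqrt(-111535 + ((1 - 1/2*8/7) + 238)/18) = sqrt(-111535 + ((1 - 4/7) + 238)/18) = sqrt(-111535 + (3/7 + 238)/18) = sqrt(-111535 + (1/18)*(1669/7)) = sqrt(-111535 + 1669/126) = sqrt(-14051741/126) = I*sqrt(196724374)/42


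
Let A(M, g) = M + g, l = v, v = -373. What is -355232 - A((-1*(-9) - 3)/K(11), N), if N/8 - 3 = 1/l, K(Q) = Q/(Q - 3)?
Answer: -1457633184/4103 ≈ -3.5526e+5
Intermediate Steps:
l = -373
K(Q) = Q/(-3 + Q)
N = 8944/373 (N = 24 + 8/(-373) = 24 + 8*(-1/373) = 24 - 8/373 = 8944/373 ≈ 23.979)
-355232 - A((-1*(-9) - 3)/K(11), N) = -355232 - ((-1*(-9) - 3)/((11/(-3 + 11))) + 8944/373) = -355232 - ((9 - 3)/((11/8)) + 8944/373) = -355232 - (6/((11*(⅛))) + 8944/373) = -355232 - (6/(11/8) + 8944/373) = -355232 - (6*(8/11) + 8944/373) = -355232 - (48/11 + 8944/373) = -355232 - 1*116288/4103 = -355232 - 116288/4103 = -1457633184/4103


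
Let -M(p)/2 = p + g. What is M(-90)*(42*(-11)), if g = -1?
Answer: -84084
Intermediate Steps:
M(p) = 2 - 2*p (M(p) = -2*(p - 1) = -2*(-1 + p) = 2 - 2*p)
M(-90)*(42*(-11)) = (2 - 2*(-90))*(42*(-11)) = (2 + 180)*(-462) = 182*(-462) = -84084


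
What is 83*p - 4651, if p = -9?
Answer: -5398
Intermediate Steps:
83*p - 4651 = 83*(-9) - 4651 = -747 - 4651 = -5398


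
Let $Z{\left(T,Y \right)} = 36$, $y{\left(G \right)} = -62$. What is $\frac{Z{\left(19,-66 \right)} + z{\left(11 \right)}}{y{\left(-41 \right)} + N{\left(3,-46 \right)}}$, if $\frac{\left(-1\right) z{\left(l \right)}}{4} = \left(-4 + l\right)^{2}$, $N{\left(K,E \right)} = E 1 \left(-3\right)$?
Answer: $- \frac{40}{19} \approx -2.1053$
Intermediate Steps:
$N{\left(K,E \right)} = - 3 E$ ($N{\left(K,E \right)} = E \left(-3\right) = - 3 E$)
$z{\left(l \right)} = - 4 \left(-4 + l\right)^{2}$
$\frac{Z{\left(19,-66 \right)} + z{\left(11 \right)}}{y{\left(-41 \right)} + N{\left(3,-46 \right)}} = \frac{36 - 4 \left(-4 + 11\right)^{2}}{-62 - -138} = \frac{36 - 4 \cdot 7^{2}}{-62 + 138} = \frac{36 - 196}{76} = \left(36 - 196\right) \frac{1}{76} = \left(-160\right) \frac{1}{76} = - \frac{40}{19}$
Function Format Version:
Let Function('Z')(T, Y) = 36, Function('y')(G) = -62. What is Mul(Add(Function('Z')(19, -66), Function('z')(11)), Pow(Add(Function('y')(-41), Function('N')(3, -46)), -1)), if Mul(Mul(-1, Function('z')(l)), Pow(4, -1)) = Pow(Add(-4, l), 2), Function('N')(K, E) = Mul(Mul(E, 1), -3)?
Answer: Rational(-40, 19) ≈ -2.1053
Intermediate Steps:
Function('N')(K, E) = Mul(-3, E) (Function('N')(K, E) = Mul(E, -3) = Mul(-3, E))
Function('z')(l) = Mul(-4, Pow(Add(-4, l), 2))
Mul(Add(Function('Z')(19, -66), Function('z')(11)), Pow(Add(Function('y')(-41), Function('N')(3, -46)), -1)) = Mul(Add(36, Mul(-4, Pow(Add(-4, 11), 2))), Pow(Add(-62, Mul(-3, -46)), -1)) = Mul(Add(36, Mul(-4, Pow(7, 2))), Pow(Add(-62, 138), -1)) = Mul(Add(36, Mul(-4, 49)), Pow(76, -1)) = Mul(Add(36, -196), Rational(1, 76)) = Mul(-160, Rational(1, 76)) = Rational(-40, 19)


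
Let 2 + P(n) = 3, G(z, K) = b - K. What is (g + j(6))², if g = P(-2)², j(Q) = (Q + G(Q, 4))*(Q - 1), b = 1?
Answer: 256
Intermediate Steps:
G(z, K) = 1 - K
P(n) = 1 (P(n) = -2 + 3 = 1)
j(Q) = (-1 + Q)*(-3 + Q) (j(Q) = (Q + (1 - 1*4))*(Q - 1) = (Q + (1 - 4))*(-1 + Q) = (Q - 3)*(-1 + Q) = (-3 + Q)*(-1 + Q) = (-1 + Q)*(-3 + Q))
g = 1 (g = 1² = 1)
(g + j(6))² = (1 + (3 + 6² - 4*6))² = (1 + (3 + 36 - 24))² = (1 + 15)² = 16² = 256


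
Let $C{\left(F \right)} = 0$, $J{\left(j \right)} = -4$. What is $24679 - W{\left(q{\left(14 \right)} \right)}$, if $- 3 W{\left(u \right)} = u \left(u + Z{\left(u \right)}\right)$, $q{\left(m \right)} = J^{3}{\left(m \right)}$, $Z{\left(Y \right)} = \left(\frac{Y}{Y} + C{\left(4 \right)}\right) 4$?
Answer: $25959$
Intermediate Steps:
$Z{\left(Y \right)} = 4$ ($Z{\left(Y \right)} = \left(\frac{Y}{Y} + 0\right) 4 = \left(1 + 0\right) 4 = 1 \cdot 4 = 4$)
$q{\left(m \right)} = -64$ ($q{\left(m \right)} = \left(-4\right)^{3} = -64$)
$W{\left(u \right)} = - \frac{u \left(4 + u\right)}{3}$ ($W{\left(u \right)} = - \frac{u \left(u + 4\right)}{3} = - \frac{u \left(4 + u\right)}{3}$)
$24679 - W{\left(q{\left(14 \right)} \right)} = 24679 - \left(- \frac{1}{3}\right) \left(-64\right) \left(4 - 64\right) = 24679 - \left(- \frac{1}{3}\right) \left(-64\right) \left(-60\right) = 24679 - -1280 = 24679 + 1280 = 25959$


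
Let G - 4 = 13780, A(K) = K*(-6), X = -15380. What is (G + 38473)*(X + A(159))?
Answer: -853565838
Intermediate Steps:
A(K) = -6*K
G = 13784 (G = 4 + 13780 = 13784)
(G + 38473)*(X + A(159)) = (13784 + 38473)*(-15380 - 6*159) = 52257*(-15380 - 954) = 52257*(-16334) = -853565838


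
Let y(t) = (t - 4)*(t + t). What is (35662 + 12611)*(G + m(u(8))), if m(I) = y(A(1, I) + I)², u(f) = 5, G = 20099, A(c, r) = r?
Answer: 1665370227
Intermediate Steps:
y(t) = 2*t*(-4 + t) (y(t) = (-4 + t)*(2*t) = 2*t*(-4 + t))
m(I) = 16*I²*(-4 + 2*I)² (m(I) = (2*(I + I)*(-4 + (I + I)))² = (2*(2*I)*(-4 + 2*I))² = (4*I*(-4 + 2*I))² = 16*I²*(-4 + 2*I)²)
(35662 + 12611)*(G + m(u(8))) = (35662 + 12611)*(20099 + 64*5²*(-2 + 5)²) = 48273*(20099 + 64*25*3²) = 48273*(20099 + 64*25*9) = 48273*(20099 + 14400) = 48273*34499 = 1665370227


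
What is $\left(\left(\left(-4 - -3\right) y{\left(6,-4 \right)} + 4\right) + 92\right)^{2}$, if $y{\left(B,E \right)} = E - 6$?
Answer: $11236$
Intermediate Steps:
$y{\left(B,E \right)} = -6 + E$ ($y{\left(B,E \right)} = E - 6 = -6 + E$)
$\left(\left(\left(-4 - -3\right) y{\left(6,-4 \right)} + 4\right) + 92\right)^{2} = \left(\left(\left(-4 - -3\right) \left(-6 - 4\right) + 4\right) + 92\right)^{2} = \left(\left(\left(-4 + 3\right) \left(-10\right) + 4\right) + 92\right)^{2} = \left(\left(\left(-1\right) \left(-10\right) + 4\right) + 92\right)^{2} = \left(\left(10 + 4\right) + 92\right)^{2} = \left(14 + 92\right)^{2} = 106^{2} = 11236$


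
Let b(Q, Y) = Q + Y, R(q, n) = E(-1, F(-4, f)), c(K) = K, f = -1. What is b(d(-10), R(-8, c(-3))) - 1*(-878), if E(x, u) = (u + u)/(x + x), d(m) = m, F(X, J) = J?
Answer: 869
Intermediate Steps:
E(x, u) = u/x (E(x, u) = (2*u)/((2*x)) = (2*u)*(1/(2*x)) = u/x)
R(q, n) = 1 (R(q, n) = -1/(-1) = -1*(-1) = 1)
b(d(-10), R(-8, c(-3))) - 1*(-878) = (-10 + 1) - 1*(-878) = -9 + 878 = 869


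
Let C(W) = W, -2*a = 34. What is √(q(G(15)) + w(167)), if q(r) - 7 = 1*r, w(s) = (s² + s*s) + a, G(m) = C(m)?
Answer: √55783 ≈ 236.18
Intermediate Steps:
a = -17 (a = -½*34 = -17)
G(m) = m
w(s) = -17 + 2*s² (w(s) = (s² + s*s) - 17 = (s² + s²) - 17 = 2*s² - 17 = -17 + 2*s²)
q(r) = 7 + r (q(r) = 7 + 1*r = 7 + r)
√(q(G(15)) + w(167)) = √((7 + 15) + (-17 + 2*167²)) = √(22 + (-17 + 2*27889)) = √(22 + (-17 + 55778)) = √(22 + 55761) = √55783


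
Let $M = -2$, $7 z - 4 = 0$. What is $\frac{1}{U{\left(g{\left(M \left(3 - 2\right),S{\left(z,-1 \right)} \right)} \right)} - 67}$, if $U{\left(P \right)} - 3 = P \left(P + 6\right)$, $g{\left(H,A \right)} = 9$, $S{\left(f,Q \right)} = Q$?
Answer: $\frac{1}{71} \approx 0.014085$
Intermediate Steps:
$z = \frac{4}{7}$ ($z = \frac{4}{7} + \frac{1}{7} \cdot 0 = \frac{4}{7} + 0 = \frac{4}{7} \approx 0.57143$)
$U{\left(P \right)} = 3 + P \left(6 + P\right)$ ($U{\left(P \right)} = 3 + P \left(P + 6\right) = 3 + P \left(6 + P\right)$)
$\frac{1}{U{\left(g{\left(M \left(3 - 2\right),S{\left(z,-1 \right)} \right)} \right)} - 67} = \frac{1}{\left(3 + 9^{2} + 6 \cdot 9\right) - 67} = \frac{1}{\left(3 + 81 + 54\right) - 67} = \frac{1}{138 - 67} = \frac{1}{71}$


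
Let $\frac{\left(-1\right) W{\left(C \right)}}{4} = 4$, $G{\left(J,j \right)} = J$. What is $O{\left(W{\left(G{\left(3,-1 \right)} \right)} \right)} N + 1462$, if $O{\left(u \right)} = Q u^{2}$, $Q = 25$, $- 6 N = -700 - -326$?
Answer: $\frac{1201186}{3} \approx 4.004 \cdot 10^{5}$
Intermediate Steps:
$N = \frac{187}{3}$ ($N = - \frac{-700 - -326}{6} = - \frac{-700 + 326}{6} = \left(- \frac{1}{6}\right) \left(-374\right) = \frac{187}{3} \approx 62.333$)
$W{\left(C \right)} = -16$ ($W{\left(C \right)} = \left(-4\right) 4 = -16$)
$O{\left(u \right)} = 25 u^{2}$
$O{\left(W{\left(G{\left(3,-1 \right)} \right)} \right)} N + 1462 = 25 \left(-16\right)^{2} \cdot \frac{187}{3} + 1462 = 25 \cdot 256 \cdot \frac{187}{3} + 1462 = 6400 \cdot \frac{187}{3} + 1462 = \frac{1196800}{3} + 1462 = \frac{1201186}{3}$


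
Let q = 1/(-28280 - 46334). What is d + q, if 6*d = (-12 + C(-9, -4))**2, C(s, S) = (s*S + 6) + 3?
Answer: 6771220/37307 ≈ 181.50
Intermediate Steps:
C(s, S) = 9 + S*s (C(s, S) = (S*s + 6) + 3 = (6 + S*s) + 3 = 9 + S*s)
q = -1/74614 (q = 1/(-74614) = -1/74614 ≈ -1.3402e-5)
d = 363/2 (d = (-12 + (9 - 4*(-9)))**2/6 = (-12 + (9 + 36))**2/6 = (-12 + 45)**2/6 = (1/6)*33**2 = (1/6)*1089 = 363/2 ≈ 181.50)
d + q = 363/2 - 1/74614 = 6771220/37307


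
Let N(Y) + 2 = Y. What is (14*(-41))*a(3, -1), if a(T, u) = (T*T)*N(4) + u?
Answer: -9758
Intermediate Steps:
N(Y) = -2 + Y
a(T, u) = u + 2*T**2 (a(T, u) = (T*T)*(-2 + 4) + u = T**2*2 + u = 2*T**2 + u = u + 2*T**2)
(14*(-41))*a(3, -1) = (14*(-41))*(-1 + 2*3**2) = -574*(-1 + 2*9) = -574*(-1 + 18) = -574*17 = -9758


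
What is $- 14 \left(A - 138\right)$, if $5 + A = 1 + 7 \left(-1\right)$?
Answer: $2086$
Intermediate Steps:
$A = -11$ ($A = -5 + \left(1 + 7 \left(-1\right)\right) = -5 + \left(1 - 7\right) = -5 - 6 = -11$)
$- 14 \left(A - 138\right) = - 14 \left(-11 - 138\right) = \left(-14\right) \left(-149\right) = 2086$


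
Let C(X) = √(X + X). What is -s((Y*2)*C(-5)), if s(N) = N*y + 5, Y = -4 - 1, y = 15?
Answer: -5 + 150*I*√10 ≈ -5.0 + 474.34*I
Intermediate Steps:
C(X) = √2*√X (C(X) = √(2*X) = √2*√X)
Y = -5
s(N) = 5 + 15*N (s(N) = N*15 + 5 = 15*N + 5 = 5 + 15*N)
-s((Y*2)*C(-5)) = -(5 + 15*((-5*2)*(√2*√(-5)))) = -(5 + 15*(-10*√2*I*√5)) = -(5 + 15*(-10*I*√10)) = -(5 - 150*I*√10) = -5 + 150*I*√10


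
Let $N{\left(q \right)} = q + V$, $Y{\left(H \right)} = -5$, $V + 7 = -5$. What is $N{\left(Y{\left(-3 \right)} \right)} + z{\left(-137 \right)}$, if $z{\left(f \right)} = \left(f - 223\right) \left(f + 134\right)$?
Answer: $1063$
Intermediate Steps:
$V = -12$ ($V = -7 - 5 = -12$)
$z{\left(f \right)} = \left(-223 + f\right) \left(134 + f\right)$
$N{\left(q \right)} = -12 + q$ ($N{\left(q \right)} = q - 12 = -12 + q$)
$N{\left(Y{\left(-3 \right)} \right)} + z{\left(-137 \right)} = \left(-12 - 5\right) - \left(17689 - 18769\right) = -17 + \left(-29882 + 18769 + 12193\right) = -17 + 1080 = 1063$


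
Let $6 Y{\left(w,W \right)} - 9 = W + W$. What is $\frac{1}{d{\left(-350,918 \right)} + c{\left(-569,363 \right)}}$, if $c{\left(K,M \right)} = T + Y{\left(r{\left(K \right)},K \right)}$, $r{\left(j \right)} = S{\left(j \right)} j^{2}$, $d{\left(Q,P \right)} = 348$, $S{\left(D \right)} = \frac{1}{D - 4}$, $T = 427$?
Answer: $\frac{6}{3521} \approx 0.0017041$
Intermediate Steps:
$S{\left(D \right)} = \frac{1}{-4 + D}$
$r{\left(j \right)} = \frac{j^{2}}{-4 + j}$
$Y{\left(w,W \right)} = \frac{3}{2} + \frac{W}{3}$ ($Y{\left(w,W \right)} = \frac{3}{2} + \frac{W + W}{6} = \frac{3}{2} + \frac{2 W}{6} = \frac{3}{2} + \frac{W}{3}$)
$c{\left(K,M \right)} = \frac{857}{2} + \frac{K}{3}$ ($c{\left(K,M \right)} = 427 + \left(\frac{3}{2} + \frac{K}{3}\right) = \frac{857}{2} + \frac{K}{3}$)
$\frac{1}{d{\left(-350,918 \right)} + c{\left(-569,363 \right)}} = \frac{1}{348 + \left(\frac{857}{2} + \frac{1}{3} \left(-569\right)\right)} = \frac{1}{348 + \left(\frac{857}{2} - \frac{569}{3}\right)} = \frac{1}{348 + \frac{1433}{6}} = \frac{1}{\frac{3521}{6}} = \frac{6}{3521}$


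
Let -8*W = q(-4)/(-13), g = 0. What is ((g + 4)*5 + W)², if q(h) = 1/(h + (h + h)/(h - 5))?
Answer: 3390849361/8479744 ≈ 399.88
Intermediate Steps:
q(h) = 1/(h + 2*h/(-5 + h)) (q(h) = 1/(h + (2*h)/(-5 + h)) = 1/(h + 2*h/(-5 + h)))
W = -9/2912 (W = -(-5 - 4)/((-4)*(-3 - 4))/(8*(-13)) = -(-¼*(-9)/(-7))*(-1)/(8*13) = -(-¼*(-⅐)*(-9))*(-1)/(8*13) = -(-9)*(-1)/(224*13) = -⅛*9/364 = -9/2912 ≈ -0.0030907)
((g + 4)*5 + W)² = ((0 + 4)*5 - 9/2912)² = (4*5 - 9/2912)² = (20 - 9/2912)² = (58231/2912)² = 3390849361/8479744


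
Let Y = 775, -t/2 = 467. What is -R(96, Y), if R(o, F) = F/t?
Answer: 775/934 ≈ 0.82976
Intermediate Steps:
t = -934 (t = -2*467 = -934)
R(o, F) = -F/934 (R(o, F) = F/(-934) = F*(-1/934) = -F/934)
-R(96, Y) = -(-1)*775/934 = -1*(-775/934) = 775/934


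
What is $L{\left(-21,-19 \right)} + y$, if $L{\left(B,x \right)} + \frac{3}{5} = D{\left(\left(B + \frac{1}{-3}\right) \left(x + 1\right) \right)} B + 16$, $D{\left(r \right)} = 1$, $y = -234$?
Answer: $- \frac{1198}{5} \approx -239.6$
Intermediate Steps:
$L{\left(B,x \right)} = \frac{77}{5} + B$ ($L{\left(B,x \right)} = - \frac{3}{5} + \left(1 B + 16\right) = - \frac{3}{5} + \left(B + 16\right) = - \frac{3}{5} + \left(16 + B\right) = \frac{77}{5} + B$)
$L{\left(-21,-19 \right)} + y = \left(\frac{77}{5} - 21\right) - 234 = - \frac{28}{5} - 234 = - \frac{1198}{5}$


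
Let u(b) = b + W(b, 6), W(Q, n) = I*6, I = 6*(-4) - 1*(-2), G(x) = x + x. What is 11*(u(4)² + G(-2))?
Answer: 180180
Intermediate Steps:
G(x) = 2*x
I = -22 (I = -24 + 2 = -22)
W(Q, n) = -132 (W(Q, n) = -22*6 = -132)
u(b) = -132 + b (u(b) = b - 132 = -132 + b)
11*(u(4)² + G(-2)) = 11*((-132 + 4)² + 2*(-2)) = 11*((-128)² - 4) = 11*(16384 - 4) = 11*16380 = 180180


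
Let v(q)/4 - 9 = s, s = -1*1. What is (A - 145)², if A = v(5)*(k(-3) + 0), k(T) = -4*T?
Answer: 57121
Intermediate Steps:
s = -1
v(q) = 32 (v(q) = 36 + 4*(-1) = 36 - 4 = 32)
A = 384 (A = 32*(-4*(-3) + 0) = 32*(12 + 0) = 32*12 = 384)
(A - 145)² = (384 - 145)² = 239² = 57121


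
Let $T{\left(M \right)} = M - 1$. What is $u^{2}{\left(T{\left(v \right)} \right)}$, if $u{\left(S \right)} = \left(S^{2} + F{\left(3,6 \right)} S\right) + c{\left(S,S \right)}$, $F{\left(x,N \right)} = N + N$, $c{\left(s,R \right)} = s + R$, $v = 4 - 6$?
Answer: $1089$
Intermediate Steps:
$v = -2$ ($v = 4 - 6 = -2$)
$T{\left(M \right)} = -1 + M$ ($T{\left(M \right)} = M - 1 = -1 + M$)
$c{\left(s,R \right)} = R + s$
$F{\left(x,N \right)} = 2 N$
$u{\left(S \right)} = S^{2} + 14 S$ ($u{\left(S \right)} = \left(S^{2} + 2 \cdot 6 S\right) + \left(S + S\right) = \left(S^{2} + 12 S\right) + 2 S = S^{2} + 14 S$)
$u^{2}{\left(T{\left(v \right)} \right)} = \left(\left(-1 - 2\right) \left(14 - 3\right)\right)^{2} = \left(- 3 \left(14 - 3\right)\right)^{2} = \left(\left(-3\right) 11\right)^{2} = \left(-33\right)^{2} = 1089$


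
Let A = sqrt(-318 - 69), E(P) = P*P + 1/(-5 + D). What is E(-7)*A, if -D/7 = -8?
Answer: 2500*I*sqrt(43)/17 ≈ 964.33*I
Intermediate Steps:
D = 56 (D = -7*(-8) = 56)
E(P) = 1/51 + P**2 (E(P) = P*P + 1/(-5 + 56) = P**2 + 1/51 = 1/51 + P**2)
A = 3*I*sqrt(43) (A = sqrt(-387) = 3*I*sqrt(43) ≈ 19.672*I)
E(-7)*A = (1/51 + (-7)**2)*(3*I*sqrt(43)) = (1/51 + 49)*(3*I*sqrt(43)) = 2500*(3*I*sqrt(43))/51 = 2500*I*sqrt(43)/17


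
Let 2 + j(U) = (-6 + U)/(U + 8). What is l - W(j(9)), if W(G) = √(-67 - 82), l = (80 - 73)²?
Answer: 49 - I*√149 ≈ 49.0 - 12.207*I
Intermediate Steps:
j(U) = -2 + (-6 + U)/(8 + U) (j(U) = -2 + (-6 + U)/(U + 8) = -2 + (-6 + U)/(8 + U))
l = 49 (l = 7² = 49)
W(G) = I*√149 (W(G) = √(-149) = I*√149)
l - W(j(9)) = 49 - I*√149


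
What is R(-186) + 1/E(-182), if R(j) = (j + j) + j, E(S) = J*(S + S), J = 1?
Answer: -203113/364 ≈ -558.00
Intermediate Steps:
E(S) = 2*S (E(S) = 1*(S + S) = 1*(2*S) = 2*S)
R(j) = 3*j (R(j) = 2*j + j = 3*j)
R(-186) + 1/E(-182) = 3*(-186) + 1/(2*(-182)) = -558 + 1/(-364) = -558 - 1/364 = -203113/364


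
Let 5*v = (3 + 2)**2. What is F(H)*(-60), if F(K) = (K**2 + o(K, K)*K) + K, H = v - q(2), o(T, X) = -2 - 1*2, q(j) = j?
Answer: 0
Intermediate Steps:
v = 5 (v = (3 + 2)**2/5 = (1/5)*5**2 = (1/5)*25 = 5)
o(T, X) = -4 (o(T, X) = -2 - 2 = -4)
H = 3 (H = 5 - 1*2 = 5 - 2 = 3)
F(K) = K**2 - 3*K (F(K) = (K**2 - 4*K) + K = K**2 - 3*K)
F(H)*(-60) = (3*(-3 + 3))*(-60) = (3*0)*(-60) = 0*(-60) = 0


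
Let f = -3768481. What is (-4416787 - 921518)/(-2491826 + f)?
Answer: 1779435/2086769 ≈ 0.85272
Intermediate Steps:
(-4416787 - 921518)/(-2491826 + f) = (-4416787 - 921518)/(-2491826 - 3768481) = -5338305/(-6260307) = -5338305*(-1/6260307) = 1779435/2086769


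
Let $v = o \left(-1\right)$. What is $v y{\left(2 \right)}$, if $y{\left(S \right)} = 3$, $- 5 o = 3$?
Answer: $\frac{9}{5} \approx 1.8$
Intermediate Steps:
$o = - \frac{3}{5}$ ($o = \left(- \frac{1}{5}\right) 3 = - \frac{3}{5} \approx -0.6$)
$v = \frac{3}{5}$ ($v = \left(- \frac{3}{5}\right) \left(-1\right) = \frac{3}{5} \approx 0.6$)
$v y{\left(2 \right)} = \frac{3}{5} \cdot 3 = \frac{9}{5}$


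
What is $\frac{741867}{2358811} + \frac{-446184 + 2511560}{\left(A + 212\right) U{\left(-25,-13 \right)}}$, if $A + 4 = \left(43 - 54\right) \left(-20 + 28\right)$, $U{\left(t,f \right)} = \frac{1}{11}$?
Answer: $\frac{956968516631}{5054595} \approx 1.8933 \cdot 10^{5}$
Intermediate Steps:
$U{\left(t,f \right)} = \frac{1}{11}$
$A = -92$ ($A = -4 + \left(43 - 54\right) \left(-20 + 28\right) = -4 - 88 = -92$)
$\frac{741867}{2358811} + \frac{-446184 + 2511560}{\left(A + 212\right) U{\left(-25,-13 \right)}} = \frac{741867}{2358811} + \frac{-446184 + 2511560}{\left(-92 + 212\right) \frac{1}{11}} = 741867 \cdot \frac{1}{2358811} + \frac{2065376}{120 \cdot \frac{1}{11}} = \frac{105981}{336973} + \frac{2065376}{\frac{120}{11}} = \frac{105981}{336973} + 2065376 \cdot \frac{11}{120} = \frac{105981}{336973} + \frac{2839892}{15} = \frac{956968516631}{5054595}$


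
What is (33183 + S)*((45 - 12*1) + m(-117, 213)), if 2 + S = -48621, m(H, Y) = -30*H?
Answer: -54703920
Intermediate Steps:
S = -48623 (S = -2 - 48621 = -48623)
(33183 + S)*((45 - 12*1) + m(-117, 213)) = (33183 - 48623)*((45 - 12*1) - 30*(-117)) = -15440*((45 - 12) + 3510) = -15440*(33 + 3510) = -15440*3543 = -54703920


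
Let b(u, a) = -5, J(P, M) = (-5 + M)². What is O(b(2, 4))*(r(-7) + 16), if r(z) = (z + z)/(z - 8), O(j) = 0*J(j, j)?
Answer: 0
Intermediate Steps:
O(j) = 0 (O(j) = 0*(-5 + j)² = 0)
r(z) = 2*z/(-8 + z) (r(z) = (2*z)/(-8 + z) = 2*z/(-8 + z))
O(b(2, 4))*(r(-7) + 16) = 0*(2*(-7)/(-8 - 7) + 16) = 0*(2*(-7)/(-15) + 16) = 0*(2*(-7)*(-1/15) + 16) = 0*(14/15 + 16) = 0*(254/15) = 0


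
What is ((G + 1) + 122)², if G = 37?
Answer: 25600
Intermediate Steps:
((G + 1) + 122)² = ((37 + 1) + 122)² = (38 + 122)² = 160² = 25600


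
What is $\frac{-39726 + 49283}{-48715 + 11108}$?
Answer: $- \frac{9557}{37607} \approx -0.25413$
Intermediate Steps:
$\frac{-39726 + 49283}{-48715 + 11108} = \frac{9557}{-37607} = 9557 \left(- \frac{1}{37607}\right) = - \frac{9557}{37607}$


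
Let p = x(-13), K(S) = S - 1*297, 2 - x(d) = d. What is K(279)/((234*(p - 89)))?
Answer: 1/962 ≈ 0.0010395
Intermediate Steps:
x(d) = 2 - d
K(S) = -297 + S (K(S) = S - 297 = -297 + S)
p = 15 (p = 2 - 1*(-13) = 2 + 13 = 15)
K(279)/((234*(p - 89))) = (-297 + 279)/((234*(15 - 89))) = -18/(234*(-74)) = -18/(-17316) = -18*(-1/17316) = 1/962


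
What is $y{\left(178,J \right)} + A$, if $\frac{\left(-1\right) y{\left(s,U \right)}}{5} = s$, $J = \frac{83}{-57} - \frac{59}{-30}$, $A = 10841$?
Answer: $9951$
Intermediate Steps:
$J = \frac{97}{190}$ ($J = 83 \left(- \frac{1}{57}\right) - - \frac{59}{30} = - \frac{83}{57} + \frac{59}{30} = \frac{97}{190} \approx 0.51053$)
$y{\left(s,U \right)} = - 5 s$
$y{\left(178,J \right)} + A = \left(-5\right) 178 + 10841 = -890 + 10841 = 9951$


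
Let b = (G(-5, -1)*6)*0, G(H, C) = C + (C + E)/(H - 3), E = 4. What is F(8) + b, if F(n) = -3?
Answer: -3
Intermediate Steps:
G(H, C) = C + (4 + C)/(-3 + H) (G(H, C) = C + (C + 4)/(H - 3) = C + (4 + C)/(-3 + H))
b = 0 (b = (((4 - 2*(-1) - 1*(-5))/(-3 - 5))*6)*0 = (((4 + 2 + 5)/(-8))*6)*0 = (-1/8*11*6)*0 = -11/8*6*0 = -33/4*0 = 0)
F(8) + b = -3 + 0 = -3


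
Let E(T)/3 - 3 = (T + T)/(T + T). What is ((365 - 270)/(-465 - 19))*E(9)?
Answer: -285/121 ≈ -2.3554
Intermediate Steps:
E(T) = 12 (E(T) = 9 + 3*((T + T)/(T + T)) = 9 + 3*((2*T)/((2*T))) = 9 + 3*((2*T)*(1/(2*T))) = 9 + 3*1 = 9 + 3 = 12)
((365 - 270)/(-465 - 19))*E(9) = ((365 - 270)/(-465 - 19))*12 = (95/(-484))*12 = (95*(-1/484))*12 = -95/484*12 = -285/121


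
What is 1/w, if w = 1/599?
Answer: 599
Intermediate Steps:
w = 1/599 ≈ 0.0016694
1/w = 1/(1/599) = 599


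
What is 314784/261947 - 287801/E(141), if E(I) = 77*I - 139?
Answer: -3131076245/122067302 ≈ -25.650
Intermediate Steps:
E(I) = -139 + 77*I
314784/261947 - 287801/E(141) = 314784/261947 - 287801/(-139 + 77*141) = 314784*(1/261947) - 287801/(-139 + 10857) = 314784/261947 - 287801/10718 = -3131076245/122067302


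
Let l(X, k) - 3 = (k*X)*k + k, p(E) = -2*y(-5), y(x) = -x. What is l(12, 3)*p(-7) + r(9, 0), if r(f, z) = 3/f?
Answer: -3419/3 ≈ -1139.7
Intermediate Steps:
p(E) = -10 (p(E) = -(-2)*(-5) = -2*5 = -10)
l(X, k) = 3 + k + X*k**2 (l(X, k) = 3 + ((k*X)*k + k) = 3 + ((X*k)*k + k) = 3 + (X*k**2 + k) = 3 + (k + X*k**2) = 3 + k + X*k**2)
l(12, 3)*p(-7) + r(9, 0) = (3 + 3 + 12*3**2)*(-10) + 3/9 = (3 + 3 + 12*9)*(-10) + 3*(1/9) = (3 + 3 + 108)*(-10) + 1/3 = 114*(-10) + 1/3 = -1140 + 1/3 = -3419/3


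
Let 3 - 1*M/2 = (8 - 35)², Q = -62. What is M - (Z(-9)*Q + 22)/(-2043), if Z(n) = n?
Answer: -2965856/2043 ≈ -1451.7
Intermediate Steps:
M = -1452 (M = 6 - 2*(8 - 35)² = 6 - 2*(-27)² = 6 - 2*729 = 6 - 1458 = -1452)
M - (Z(-9)*Q + 22)/(-2043) = -1452 - (-9*(-62) + 22)/(-2043) = -1452 - (558 + 22)*(-1)/2043 = -1452 - 580*(-1)/2043 = -1452 - 1*(-580/2043) = -1452 + 580/2043 = -2965856/2043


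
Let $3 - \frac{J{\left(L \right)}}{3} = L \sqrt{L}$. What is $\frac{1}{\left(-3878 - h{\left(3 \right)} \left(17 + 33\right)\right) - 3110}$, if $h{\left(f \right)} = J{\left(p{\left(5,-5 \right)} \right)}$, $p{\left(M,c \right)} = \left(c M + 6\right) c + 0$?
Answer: $\frac{3719}{9617806828} + \frac{7125 \sqrt{95}}{9617806828} \approx 7.6072 \cdot 10^{-6}$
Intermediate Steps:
$p{\left(M,c \right)} = c \left(6 + M c\right)$ ($p{\left(M,c \right)} = \left(M c + 6\right) c + 0 = \left(6 + M c\right) c + 0 = c \left(6 + M c\right) + 0 = c \left(6 + M c\right)$)
$J{\left(L \right)} = 9 - 3 L^{\frac{3}{2}}$ ($J{\left(L \right)} = 9 - 3 L \sqrt{L} = 9 - 3 L^{\frac{3}{2}}$)
$h{\left(f \right)} = 9 - 285 \sqrt{95}$ ($h{\left(f \right)} = 9 - 3 \left(- 5 \left(6 + 5 \left(-5\right)\right)\right)^{\frac{3}{2}} = 9 - 3 \left(- 5 \left(6 - 25\right)\right)^{\frac{3}{2}} = 9 - 3 \left(\left(-5\right) \left(-19\right)\right)^{\frac{3}{2}} = 9 - 3 \cdot 95^{\frac{3}{2}} = 9 - 3 \cdot 95 \sqrt{95} = 9 - 285 \sqrt{95}$)
$\frac{1}{\left(-3878 - h{\left(3 \right)} \left(17 + 33\right)\right) - 3110} = \frac{1}{\left(-3878 - \left(9 - 285 \sqrt{95}\right) \left(17 + 33\right)\right) - 3110} = \frac{1}{\left(-3878 - \left(9 - 285 \sqrt{95}\right) 50\right) - 3110} = \frac{1}{\left(-3878 - \left(450 - 14250 \sqrt{95}\right)\right) - 3110} = \frac{1}{\left(-4328 + 14250 \sqrt{95}\right) - 3110} = \frac{1}{-7438 + 14250 \sqrt{95}}$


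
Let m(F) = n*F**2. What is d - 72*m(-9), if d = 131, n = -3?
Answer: 17627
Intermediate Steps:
m(F) = -3*F**2
d - 72*m(-9) = 131 - (-216)*(-9)**2 = 131 - (-216)*81 = 131 - 72*(-243) = 131 + 17496 = 17627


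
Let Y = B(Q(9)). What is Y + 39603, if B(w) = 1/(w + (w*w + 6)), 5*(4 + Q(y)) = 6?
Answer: 10930453/276 ≈ 39603.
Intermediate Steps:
Q(y) = -14/5 (Q(y) = -4 + (⅕)*6 = -4 + 6/5 = -14/5)
B(w) = 1/(6 + w + w²) (B(w) = 1/(w + (w² + 6)) = 1/(w + (6 + w²)) = 1/(6 + w + w²))
Y = 25/276 (Y = 1/(6 - 14/5 + (-14/5)²) = 1/(6 - 14/5 + 196/25) = 1/(276/25) = 25/276 ≈ 0.090580)
Y + 39603 = 25/276 + 39603 = 10930453/276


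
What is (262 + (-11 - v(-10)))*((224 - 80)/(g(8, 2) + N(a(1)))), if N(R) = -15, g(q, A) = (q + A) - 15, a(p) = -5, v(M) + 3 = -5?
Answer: -9324/5 ≈ -1864.8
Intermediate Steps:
v(M) = -8 (v(M) = -3 - 5 = -8)
g(q, A) = -15 + A + q (g(q, A) = (A + q) - 15 = -15 + A + q)
(262 + (-11 - v(-10)))*((224 - 80)/(g(8, 2) + N(a(1)))) = (262 + (-11 - 1*(-8)))*((224 - 80)/((-15 + 2 + 8) - 15)) = (262 + (-11 + 8))*(144/(-5 - 15)) = (262 - 3)*(144/(-20)) = 259*(144*(-1/20)) = 259*(-36/5) = -9324/5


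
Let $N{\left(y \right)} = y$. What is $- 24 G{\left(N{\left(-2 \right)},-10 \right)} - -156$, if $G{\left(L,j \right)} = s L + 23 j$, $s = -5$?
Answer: $5436$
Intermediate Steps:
$G{\left(L,j \right)} = - 5 L + 23 j$
$- 24 G{\left(N{\left(-2 \right)},-10 \right)} - -156 = - 24 \left(\left(-5\right) \left(-2\right) + 23 \left(-10\right)\right) - -156 = - 24 \left(10 - 230\right) + 156 = \left(-24\right) \left(-220\right) + 156 = 5280 + 156 = 5436$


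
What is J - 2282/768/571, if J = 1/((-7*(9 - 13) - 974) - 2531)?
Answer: -465169/84708992 ≈ -0.0054914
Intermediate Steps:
J = -1/3477 (J = 1/((-7*(-4) - 974) - 2531) = 1/((28 - 974) - 2531) = 1/(-946 - 2531) = 1/(-3477) = -1/3477 ≈ -0.00028760)
J - 2282/768/571 = -1/3477 - 2282/768/571 = -1/3477 - 2282*(1/768)/571 = -1/3477 - 1141/(384*571) = -1/3477 - 1*1141/219264 = -1/3477 - 1141/219264 = -465169/84708992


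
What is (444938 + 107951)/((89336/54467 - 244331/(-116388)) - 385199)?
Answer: -3504932110511244/2441870316579059 ≈ -1.4353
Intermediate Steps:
(444938 + 107951)/((89336/54467 - 244331/(-116388)) - 385199) = 552889/((89336*(1/54467) - 244331*(-1/116388)) - 385199) = 552889/((89336/54467 + 244331/116388) - 385199) = 552889/(23705614945/6339305196 - 385199) = 552889/(-2441870316579059/6339305196) = 552889*(-6339305196/2441870316579059) = -3504932110511244/2441870316579059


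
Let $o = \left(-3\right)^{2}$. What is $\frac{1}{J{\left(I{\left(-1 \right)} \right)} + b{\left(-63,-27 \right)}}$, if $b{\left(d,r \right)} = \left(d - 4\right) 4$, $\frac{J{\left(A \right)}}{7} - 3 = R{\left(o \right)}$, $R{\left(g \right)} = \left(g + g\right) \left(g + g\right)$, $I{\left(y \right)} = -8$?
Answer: $\frac{1}{2021} \approx 0.0004948$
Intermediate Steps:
$o = 9$
$R{\left(g \right)} = 4 g^{2}$ ($R{\left(g \right)} = 2 g 2 g = 4 g^{2}$)
$J{\left(A \right)} = 2289$ ($J{\left(A \right)} = 21 + 7 \cdot 4 \cdot 9^{2} = 21 + 7 \cdot 4 \cdot 81 = 21 + 7 \cdot 324 = 21 + 2268 = 2289$)
$b{\left(d,r \right)} = -16 + 4 d$ ($b{\left(d,r \right)} = \left(-4 + d\right) 4 = -16 + 4 d$)
$\frac{1}{J{\left(I{\left(-1 \right)} \right)} + b{\left(-63,-27 \right)}} = \frac{1}{2289 + \left(-16 + 4 \left(-63\right)\right)} = \frac{1}{2289 - 268} = \frac{1}{2021}$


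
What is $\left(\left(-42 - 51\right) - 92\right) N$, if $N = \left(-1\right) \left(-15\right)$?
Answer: $-2775$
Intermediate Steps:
$N = 15$
$\left(\left(-42 - 51\right) - 92\right) N = \left(\left(-42 - 51\right) - 92\right) 15 = \left(-93 - 92\right) 15 = \left(-185\right) 15 = -2775$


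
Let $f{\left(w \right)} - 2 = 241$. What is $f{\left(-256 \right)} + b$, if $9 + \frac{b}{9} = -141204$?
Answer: $-1270674$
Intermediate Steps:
$b = -1270917$ ($b = -81 + 9 \left(-141204\right) = -81 - 1270836 = -1270917$)
$f{\left(w \right)} = 243$ ($f{\left(w \right)} = 2 + 241 = 243$)
$f{\left(-256 \right)} + b = 243 - 1270917 = -1270674$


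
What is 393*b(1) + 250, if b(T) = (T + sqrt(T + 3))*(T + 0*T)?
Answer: 1429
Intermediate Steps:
b(T) = T*(T + sqrt(3 + T)) (b(T) = (T + sqrt(3 + T))*(T + 0) = (T + sqrt(3 + T))*T = T*(T + sqrt(3 + T)))
393*b(1) + 250 = 393*(1*(1 + sqrt(3 + 1))) + 250 = 393*(1*(1 + sqrt(4))) + 250 = 393*(1*(1 + 2)) + 250 = 393*(1*3) + 250 = 393*3 + 250 = 1179 + 250 = 1429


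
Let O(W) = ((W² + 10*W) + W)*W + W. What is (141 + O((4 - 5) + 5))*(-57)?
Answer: -21945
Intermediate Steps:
O(W) = W + W*(W² + 11*W) (O(W) = (W² + 11*W)*W + W = W*(W² + 11*W) + W = W + W*(W² + 11*W))
(141 + O((4 - 5) + 5))*(-57) = (141 + ((4 - 5) + 5)*(1 + ((4 - 5) + 5)² + 11*((4 - 5) + 5)))*(-57) = (141 + (-1 + 5)*(1 + (-1 + 5)² + 11*(-1 + 5)))*(-57) = (141 + 4*(1 + 4² + 11*4))*(-57) = (141 + 4*(1 + 16 + 44))*(-57) = (141 + 4*61)*(-57) = (141 + 244)*(-57) = 385*(-57) = -21945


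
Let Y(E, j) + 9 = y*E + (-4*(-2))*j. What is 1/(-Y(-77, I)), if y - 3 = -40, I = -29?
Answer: -1/2608 ≈ -0.00038344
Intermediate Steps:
y = -37 (y = 3 - 40 = -37)
Y(E, j) = -9 - 37*E + 8*j (Y(E, j) = -9 + (-37*E + (-4*(-2))*j) = -9 + (-37*E + 8*j) = -9 - 37*E + 8*j)
1/(-Y(-77, I)) = 1/(-(-9 - 37*(-77) + 8*(-29))) = 1/(-(-9 + 2849 - 232)) = 1/(-1*2608) = 1/(-2608) = -1/2608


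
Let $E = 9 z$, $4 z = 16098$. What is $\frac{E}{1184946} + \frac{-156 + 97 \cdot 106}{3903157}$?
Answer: $\frac{102248707543}{3083353516348} \approx 0.033162$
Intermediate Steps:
$z = \frac{8049}{2}$ ($z = \frac{1}{4} \cdot 16098 = \frac{8049}{2} \approx 4024.5$)
$E = \frac{72441}{2}$ ($E = 9 \cdot \frac{8049}{2} = \frac{72441}{2} \approx 36221.0$)
$\frac{E}{1184946} + \frac{-156 + 97 \cdot 106}{3903157} = \frac{72441}{2 \cdot 1184946} + \frac{-156 + 97 \cdot 106}{3903157} = \frac{72441}{2} \cdot \frac{1}{1184946} + \left(-156 + 10282\right) \frac{1}{3903157} = \frac{24147}{789964} + 10126 \cdot \frac{1}{3903157} = \frac{24147}{789964} + \frac{10126}{3903157} = \frac{102248707543}{3083353516348}$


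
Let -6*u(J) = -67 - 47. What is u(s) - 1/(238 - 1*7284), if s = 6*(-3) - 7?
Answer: 133875/7046 ≈ 19.000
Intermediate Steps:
s = -25 (s = -18 - 7 = -25)
u(J) = 19 (u(J) = -(-67 - 47)/6 = -⅙*(-114) = 19)
u(s) - 1/(238 - 1*7284) = 19 - 1/(238 - 1*7284) = 19 - 1/(238 - 7284) = 19 - 1/(-7046) = 19 - 1*(-1/7046) = 19 + 1/7046 = 133875/7046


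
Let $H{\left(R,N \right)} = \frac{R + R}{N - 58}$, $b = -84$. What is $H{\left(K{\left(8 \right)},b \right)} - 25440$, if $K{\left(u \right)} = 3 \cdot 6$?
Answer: $- \frac{1806258}{71} \approx -25440.0$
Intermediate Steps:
$K{\left(u \right)} = 18$
$H{\left(R,N \right)} = \frac{2 R}{-58 + N}$
$H{\left(K{\left(8 \right)},b \right)} - 25440 = 2 \cdot 18 \frac{1}{-58 - 84} - 25440 = 2 \cdot 18 \frac{1}{-142} - 25440 = 2 \cdot 18 \left(- \frac{1}{142}\right) - 25440 = - \frac{18}{71} - 25440 = - \frac{1806258}{71}$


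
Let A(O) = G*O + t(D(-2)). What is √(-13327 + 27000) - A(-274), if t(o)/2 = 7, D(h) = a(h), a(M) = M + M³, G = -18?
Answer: -4946 + 11*√113 ≈ -4829.1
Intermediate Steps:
D(h) = h + h³
t(o) = 14 (t(o) = 2*7 = 14)
A(O) = 14 - 18*O (A(O) = -18*O + 14 = 14 - 18*O)
√(-13327 + 27000) - A(-274) = √(-13327 + 27000) - (14 - 18*(-274)) = √13673 - (14 + 4932) = 11*√113 - 1*4946 = 11*√113 - 4946 = -4946 + 11*√113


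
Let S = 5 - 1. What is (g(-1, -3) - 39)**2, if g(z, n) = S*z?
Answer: 1849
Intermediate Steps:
S = 4
g(z, n) = 4*z
(g(-1, -3) - 39)**2 = (4*(-1) - 39)**2 = (-4 - 39)**2 = (-43)**2 = 1849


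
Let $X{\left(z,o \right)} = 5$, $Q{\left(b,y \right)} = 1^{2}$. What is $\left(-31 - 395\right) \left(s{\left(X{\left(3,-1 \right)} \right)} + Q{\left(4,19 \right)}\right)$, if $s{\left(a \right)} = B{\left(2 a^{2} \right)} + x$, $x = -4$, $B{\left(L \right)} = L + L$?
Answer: $-41322$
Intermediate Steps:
$Q{\left(b,y \right)} = 1$
$B{\left(L \right)} = 2 L$
$s{\left(a \right)} = -4 + 4 a^{2}$ ($s{\left(a \right)} = 2 \cdot 2 a^{2} - 4 = 4 a^{2} - 4 = -4 + 4 a^{2}$)
$\left(-31 - 395\right) \left(s{\left(X{\left(3,-1 \right)} \right)} + Q{\left(4,19 \right)}\right) = \left(-31 - 395\right) \left(\left(-4 + 4 \cdot 5^{2}\right) + 1\right) = - 426 \left(\left(-4 + 4 \cdot 25\right) + 1\right) = - 426 \left(\left(-4 + 100\right) + 1\right) = - 426 \left(96 + 1\right) = \left(-426\right) 97 = -41322$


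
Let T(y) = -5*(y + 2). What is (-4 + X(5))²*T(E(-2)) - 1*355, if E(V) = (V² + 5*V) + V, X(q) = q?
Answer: -325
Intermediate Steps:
E(V) = V² + 6*V
T(y) = -10 - 5*y (T(y) = -5*(2 + y) = -10 - 5*y)
(-4 + X(5))²*T(E(-2)) - 1*355 = (-4 + 5)²*(-10 - (-10)*(6 - 2)) - 1*355 = 1²*(-10 - (-10)*4) - 355 = 1*(-10 - 5*(-8)) - 355 = 1*(-10 + 40) - 355 = 1*30 - 355 = 30 - 355 = -325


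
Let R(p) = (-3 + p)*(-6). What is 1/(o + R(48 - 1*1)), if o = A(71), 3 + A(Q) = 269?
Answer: 1/2 ≈ 0.50000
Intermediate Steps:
A(Q) = 266 (A(Q) = -3 + 269 = 266)
o = 266
R(p) = 18 - 6*p
1/(o + R(48 - 1*1)) = 1/(266 + (18 - 6*(48 - 1*1))) = 1/(266 + (18 - 6*(48 - 1))) = 1/(266 + (18 - 6*47)) = 1/(266 + (18 - 282)) = 1/(266 - 264) = 1/2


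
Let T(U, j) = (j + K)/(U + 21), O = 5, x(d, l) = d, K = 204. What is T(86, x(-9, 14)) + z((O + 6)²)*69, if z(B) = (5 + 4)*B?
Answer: 8040282/107 ≈ 75143.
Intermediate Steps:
T(U, j) = (204 + j)/(21 + U) (T(U, j) = (j + 204)/(U + 21) = (204 + j)/(21 + U))
z(B) = 9*B
T(86, x(-9, 14)) + z((O + 6)²)*69 = (204 - 9)/(21 + 86) + (9*(5 + 6)²)*69 = 195/107 + (9*11²)*69 = (1/107)*195 + (9*121)*69 = 195/107 + 1089*69 = 195/107 + 75141 = 8040282/107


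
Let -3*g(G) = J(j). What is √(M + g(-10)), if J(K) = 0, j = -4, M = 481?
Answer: √481 ≈ 21.932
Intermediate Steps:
g(G) = 0 (g(G) = -⅓*0 = 0)
√(M + g(-10)) = √(481 + 0) = √481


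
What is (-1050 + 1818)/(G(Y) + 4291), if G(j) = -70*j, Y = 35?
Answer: 768/1841 ≈ 0.41716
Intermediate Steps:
(-1050 + 1818)/(G(Y) + 4291) = (-1050 + 1818)/(-70*35 + 4291) = 768/(-2450 + 4291) = 768/1841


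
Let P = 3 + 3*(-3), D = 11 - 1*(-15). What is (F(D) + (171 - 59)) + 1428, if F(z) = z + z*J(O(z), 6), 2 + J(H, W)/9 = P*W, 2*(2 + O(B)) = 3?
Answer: -7326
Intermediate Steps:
D = 26 (D = 11 + 15 = 26)
O(B) = -1/2 (O(B) = -2 + (1/2)*3 = -2 + 3/2 = -1/2)
P = -6 (P = 3 - 9 = -6)
J(H, W) = -18 - 54*W (J(H, W) = -18 + 9*(-6*W) = -18 - 54*W)
F(z) = -341*z (F(z) = z + z*(-18 - 54*6) = z + z*(-18 - 324) = z + z*(-342) = z - 342*z = -341*z)
(F(D) + (171 - 59)) + 1428 = (-341*26 + (171 - 59)) + 1428 = (-8866 + 112) + 1428 = -8754 + 1428 = -7326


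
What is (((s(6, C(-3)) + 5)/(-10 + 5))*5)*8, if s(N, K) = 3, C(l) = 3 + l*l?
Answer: -64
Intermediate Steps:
C(l) = 3 + l²
(((s(6, C(-3)) + 5)/(-10 + 5))*5)*8 = (((3 + 5)/(-10 + 5))*5)*8 = ((8/(-5))*5)*8 = ((8*(-⅕))*5)*8 = -8/5*5*8 = -8*8 = -64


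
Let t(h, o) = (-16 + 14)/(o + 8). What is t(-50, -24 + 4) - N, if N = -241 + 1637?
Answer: -8375/6 ≈ -1395.8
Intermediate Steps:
t(h, o) = -2/(8 + o)
N = 1396
t(-50, -24 + 4) - N = -2/(8 + (-24 + 4)) - 1*1396 = -2/(8 - 20) - 1396 = -2/(-12) - 1396 = -2*(-1/12) - 1396 = ⅙ - 1396 = -8375/6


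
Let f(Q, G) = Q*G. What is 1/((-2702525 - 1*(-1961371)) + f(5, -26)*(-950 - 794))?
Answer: -1/514434 ≈ -1.9439e-6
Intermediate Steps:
f(Q, G) = G*Q
1/((-2702525 - 1*(-1961371)) + f(5, -26)*(-950 - 794)) = 1/((-2702525 - 1*(-1961371)) + (-26*5)*(-950 - 794)) = 1/((-2702525 + 1961371) - 130*(-1744)) = 1/(-741154 + 226720) = 1/(-514434) = -1/514434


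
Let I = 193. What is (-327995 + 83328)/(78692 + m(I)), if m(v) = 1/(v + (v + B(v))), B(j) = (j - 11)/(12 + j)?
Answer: -19405029104/6241220109 ≈ -3.1092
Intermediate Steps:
B(j) = (-11 + j)/(12 + j)
m(v) = 1/(2*v + (-11 + v)/(12 + v)) (m(v) = 1/(v + (v + (-11 + v)/(12 + v))) = 1/(2*v + (-11 + v)/(12 + v)))
(-327995 + 83328)/(78692 + m(I)) = (-327995 + 83328)/(78692 + (12 + 193)/(-11 + 193 + 2*193*(12 + 193))) = -244667/(78692 + 205/(-11 + 193 + 2*193*205)) = -244667/(78692 + 205/(-11 + 193 + 79130)) = -244667/(78692 + 205/79312) = -244667/6241220109/79312 = -244667*79312/6241220109 = -19405029104/6241220109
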